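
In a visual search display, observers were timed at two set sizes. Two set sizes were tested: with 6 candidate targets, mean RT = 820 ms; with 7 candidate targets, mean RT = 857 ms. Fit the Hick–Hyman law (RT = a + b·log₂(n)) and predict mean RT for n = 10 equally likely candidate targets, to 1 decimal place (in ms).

RT is linear in log₂ n, so two points fix the line:
  b = (857 − 820) / (log₂ 7 − log₂ 6) = 37 / (2.8074 − 2.5850) = 166.373 ms/bit
  a = 820 − 166.373 × 2.5850 = 389.933 ms
Then RT(10) = 389.933 + 166.373 × log₂ 10 = 389.933 + 166.373 × 3.3219 ≈ 942.611 ms.

942.6 ms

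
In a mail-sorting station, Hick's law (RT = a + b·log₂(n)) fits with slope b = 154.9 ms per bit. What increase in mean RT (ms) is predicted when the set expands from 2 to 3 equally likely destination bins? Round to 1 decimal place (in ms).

Only the slope matters, since a is common to both: ΔRT = b·log₂(n₂/n₁).
log₂(3) − log₂(2) = 1.5850 − 1 = 0.5850.
ΔRT = 154.9 × 0.5850 = 90.611 ms.

90.6 ms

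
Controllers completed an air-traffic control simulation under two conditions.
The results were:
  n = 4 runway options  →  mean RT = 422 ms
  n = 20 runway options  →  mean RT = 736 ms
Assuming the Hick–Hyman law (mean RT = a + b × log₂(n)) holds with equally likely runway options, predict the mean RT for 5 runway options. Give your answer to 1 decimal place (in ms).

465.5 ms

With log₂ n on the abscissa the relation is linear; from the two conditions:
  b = (736 − 422) / (log₂ 20 − log₂ 4) = 314 / (4.3219 − 2) = 135.232 ms/bit
  a = 422 − 135.232 × 2 = 151.535 ms
Then RT(5) = 151.535 + 135.232 × log₂ 5 = 151.535 + 135.232 × 2.3219 ≈ 465.535 ms.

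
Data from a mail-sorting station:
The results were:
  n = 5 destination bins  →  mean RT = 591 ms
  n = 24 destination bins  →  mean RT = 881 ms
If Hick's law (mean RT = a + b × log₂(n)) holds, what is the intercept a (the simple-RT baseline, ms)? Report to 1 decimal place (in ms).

The slope on a log₂ axis is (881 − 591) / (4.5850 − 2.3219) = 128.147 ms/bit.
Intercept: a = 591 − 128.147·log₂(5) = 293.453 ms.

293.5 ms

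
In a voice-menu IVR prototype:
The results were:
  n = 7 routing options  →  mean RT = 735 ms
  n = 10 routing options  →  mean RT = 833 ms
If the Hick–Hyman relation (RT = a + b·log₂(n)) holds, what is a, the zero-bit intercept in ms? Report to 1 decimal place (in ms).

200.3 ms

The slope on a log₂ axis is (833 − 735) / (3.3219 − 2.8074) = 190.449 ms/bit.
Intercept: a = 735 − 190.449·log₂(7) = 200.342 ms.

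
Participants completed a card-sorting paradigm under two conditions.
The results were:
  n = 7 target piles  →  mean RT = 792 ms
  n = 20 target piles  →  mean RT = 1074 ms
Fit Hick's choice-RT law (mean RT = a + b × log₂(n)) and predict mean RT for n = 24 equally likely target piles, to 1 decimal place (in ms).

1123.0 ms

Fit slope and intercept:
  b = (1074 − 792) / (log₂ 20 − log₂ 7) = 282 / (4.3219 − 2.8074) = 186.191 ms/bit
  a = 792 − 186.191 × 2.8074 = 269.296 ms
Then RT(24) = 269.296 + 186.191 × log₂ 24 = 269.296 + 186.191 × 4.5850 ≈ 1122.975 ms.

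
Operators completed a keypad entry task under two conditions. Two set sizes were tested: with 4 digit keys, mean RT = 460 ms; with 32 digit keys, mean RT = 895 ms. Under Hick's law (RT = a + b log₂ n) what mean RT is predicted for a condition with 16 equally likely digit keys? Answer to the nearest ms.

Solve the two-equation system in a and b:
  b = (895 − 460) / (log₂ 32 − log₂ 4) = 435 / (5 − 2) = 145 ms/bit
  a = 460 − 145 × 2 = 170 ms
Then RT(16) = 170 + 145 × log₂ 16 = 170 + 145 × 4 ≈ 750.000 ms.

750 ms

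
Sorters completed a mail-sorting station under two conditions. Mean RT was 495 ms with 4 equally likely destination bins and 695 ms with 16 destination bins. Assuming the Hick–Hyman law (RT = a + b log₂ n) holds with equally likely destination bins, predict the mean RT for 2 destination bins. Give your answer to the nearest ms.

395 ms

Solve the two-equation system in a and b:
  b = (695 − 495) / (log₂ 16 − log₂ 4) = 200 / (4 − 2) = 100 ms/bit
  a = 495 − 100 × 2 = 295 ms
Then RT(2) = 295 + 100 × log₂ 2 = 295 + 100 × 1 ≈ 395.000 ms.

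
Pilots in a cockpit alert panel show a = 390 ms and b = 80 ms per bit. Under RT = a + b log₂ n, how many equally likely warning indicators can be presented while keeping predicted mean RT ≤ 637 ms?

80·log₂ n ≤ 637 − 390 = 247, giving log₂ n ≤ 3.0875 and n ≤ 8.500. The largest whole number is 8.

8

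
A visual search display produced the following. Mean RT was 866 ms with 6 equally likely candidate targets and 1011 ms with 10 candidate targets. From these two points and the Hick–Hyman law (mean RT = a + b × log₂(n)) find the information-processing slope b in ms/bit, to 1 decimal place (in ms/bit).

The slope on a log₂ axis is (1011 − 866) / (3.3219 − 2.5850) = 196.753 ms/bit.

196.8 ms/bit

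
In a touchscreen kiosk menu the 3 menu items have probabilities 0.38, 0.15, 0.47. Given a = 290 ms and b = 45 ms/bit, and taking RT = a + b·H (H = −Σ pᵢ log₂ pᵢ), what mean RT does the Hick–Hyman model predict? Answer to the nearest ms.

Entropy contributions −pᵢ log₂ pᵢ: 0.5305, 0.4105, 0.5120; sum H = 1.4530 bits.
RT = a + bH = 290 + 45·1.4530 = 355.38 ms.

355 ms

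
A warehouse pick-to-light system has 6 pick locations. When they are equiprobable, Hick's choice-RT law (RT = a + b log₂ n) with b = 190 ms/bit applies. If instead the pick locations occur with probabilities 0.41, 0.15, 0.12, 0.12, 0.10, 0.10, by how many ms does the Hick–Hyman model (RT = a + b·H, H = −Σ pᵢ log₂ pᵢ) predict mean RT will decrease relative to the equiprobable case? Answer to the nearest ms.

47 ms

The RT saving is b·ΔH. Equiprobable H₀ = log₂(6) = 2.5850 bits; with the given probabilities H = 2.3364 bits.
b·(H₀ − H) = 190 × (2.5850 − 2.3364) = 47.22 ms.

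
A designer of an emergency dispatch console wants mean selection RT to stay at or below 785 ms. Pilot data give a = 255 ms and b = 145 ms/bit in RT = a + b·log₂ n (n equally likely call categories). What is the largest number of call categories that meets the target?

12

145·log₂ n ≤ 785 − 255 = 530, giving log₂ n ≤ 3.6552 and n ≤ 12.598. The largest whole number is 12.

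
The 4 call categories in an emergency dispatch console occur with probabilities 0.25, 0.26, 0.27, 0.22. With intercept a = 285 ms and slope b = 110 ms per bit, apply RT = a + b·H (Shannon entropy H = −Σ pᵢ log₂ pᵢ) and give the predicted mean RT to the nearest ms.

505 ms

H = 0.25·log₂(1/0.25) + 0.26·log₂(1/0.26) + 0.27·log₂(1/0.27) + 0.22·log₂(1/0.22) = 1.9959 bits.
RT = 285 + 110 × 1.9959 = 504.55 ms.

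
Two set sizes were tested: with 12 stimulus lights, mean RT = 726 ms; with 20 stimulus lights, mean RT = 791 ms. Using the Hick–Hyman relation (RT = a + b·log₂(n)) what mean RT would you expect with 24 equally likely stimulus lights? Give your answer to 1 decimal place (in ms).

814.2 ms

Fit slope and intercept:
  b = (791 − 726) / (log₂ 20 − log₂ 12) = 65 / (4.3219 − 3.5850) = 88.200 ms/bit
  a = 726 − 88.200 × 3.5850 = 409.808 ms
Then RT(24) = 409.808 + 88.200 × log₂ 24 = 409.808 + 88.200 × 4.5850 ≈ 814.200 ms.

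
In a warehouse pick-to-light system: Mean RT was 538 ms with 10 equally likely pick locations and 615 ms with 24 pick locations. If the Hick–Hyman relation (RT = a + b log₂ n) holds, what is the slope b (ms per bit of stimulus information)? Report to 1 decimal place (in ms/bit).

61.0 ms/bit

The slope on a log₂ axis is (615 − 538) / (4.5850 − 3.3219) = 60.964 ms/bit.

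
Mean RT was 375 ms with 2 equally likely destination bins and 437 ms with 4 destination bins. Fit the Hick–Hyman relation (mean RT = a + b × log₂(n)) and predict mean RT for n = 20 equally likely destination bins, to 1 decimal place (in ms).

With log₂ n on the abscissa the relation is linear; from the two conditions:
  b = (437 − 375) / (log₂ 4 − log₂ 2) = 62 / (2 − 1) = 62.000 ms/bit
  a = 375 − 62.000 × 1 = 313.000 ms
Then RT(20) = 313.000 + 62.000 × log₂ 20 = 313.000 + 62.000 × 4.3219 ≈ 580.960 ms.

581.0 ms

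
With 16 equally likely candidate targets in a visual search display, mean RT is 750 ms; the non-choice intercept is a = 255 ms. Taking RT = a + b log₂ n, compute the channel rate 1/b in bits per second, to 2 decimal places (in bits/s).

b = (750 − 255)/log₂ 16 = 495/4 = 123.750 ms per bit = 0.12375 s/bit; the reciprocal is 8.081 bits/s.

8.08 bits/s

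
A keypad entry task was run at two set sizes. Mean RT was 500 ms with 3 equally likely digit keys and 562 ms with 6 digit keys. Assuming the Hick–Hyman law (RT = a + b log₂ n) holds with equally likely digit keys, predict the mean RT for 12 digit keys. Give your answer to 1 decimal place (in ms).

624.0 ms

Solve the two-equation system in a and b:
  b = (562 − 500) / (log₂ 6 − log₂ 3) = 62 / (2.5850 − 1.5850) = 62.000 ms/bit
  a = 500 − 62.000 × 1.5850 = 401.732 ms
Then RT(12) = 401.732 + 62.000 × log₂ 12 = 401.732 + 62.000 × 3.5850 ≈ 624.000 ms.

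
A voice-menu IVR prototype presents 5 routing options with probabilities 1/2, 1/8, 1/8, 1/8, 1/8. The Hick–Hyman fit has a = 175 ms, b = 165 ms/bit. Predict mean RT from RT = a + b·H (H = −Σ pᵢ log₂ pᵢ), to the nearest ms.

Each term −pᵢ log₂ pᵢ: 0.5·1 + 0.125·3 + 0.125·3 + 0.125·3 + 0.125·3; summed, H = 2.000 bits.
Mean RT = a + bH = 175 + 165·2.000 = 505.00 ms.

505 ms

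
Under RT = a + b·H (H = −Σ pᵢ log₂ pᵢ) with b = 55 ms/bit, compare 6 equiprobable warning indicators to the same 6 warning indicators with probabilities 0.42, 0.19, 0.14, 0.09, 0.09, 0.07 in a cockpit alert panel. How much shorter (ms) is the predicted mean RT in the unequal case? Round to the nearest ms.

17 ms

Equiprobable entropy H₀ = log₂ 6 = 2.5850 bits.
Skewed entropy H = −Σ pᵢ log₂ pᵢ = 2.2718 bits.
ΔRT = b·(H₀ − H) = 55 × 0.3131 = 17.22 ms.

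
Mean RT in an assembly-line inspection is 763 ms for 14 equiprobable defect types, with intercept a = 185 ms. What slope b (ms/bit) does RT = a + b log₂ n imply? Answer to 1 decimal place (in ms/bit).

151.8 ms/bit

log₂(14) = 3.8074 bits.
b = (RT − a)/log₂ n = (763 − 185) / 3.8074 = 151.811 ms/bit.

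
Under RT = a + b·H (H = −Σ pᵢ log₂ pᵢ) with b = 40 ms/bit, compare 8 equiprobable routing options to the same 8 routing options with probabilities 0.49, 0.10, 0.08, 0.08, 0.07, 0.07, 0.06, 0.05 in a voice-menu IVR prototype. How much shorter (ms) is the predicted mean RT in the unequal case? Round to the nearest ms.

The RT saving is b·ΔH. Equiprobable H₀ = log₂(8) = 3.0000 bits; with the given probabilities H = 2.4162 bits.
b·(H₀ − H) = 40 × (3.0000 − 2.4162) = 23.35 ms.

23 ms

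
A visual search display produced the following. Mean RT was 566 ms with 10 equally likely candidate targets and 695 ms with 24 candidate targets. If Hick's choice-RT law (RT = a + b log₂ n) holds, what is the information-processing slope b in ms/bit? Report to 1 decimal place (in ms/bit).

Slope: b = (695 − 566) / (log₂ 24 − log₂ 10) = 129/1.2630 = 102.135 ms/bit.

102.1 ms/bit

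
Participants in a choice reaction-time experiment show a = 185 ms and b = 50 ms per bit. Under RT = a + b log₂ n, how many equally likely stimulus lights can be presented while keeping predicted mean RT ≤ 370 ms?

50·log₂ n ≤ 370 − 185 = 185, giving log₂ n ≤ 3.7000 and n ≤ 12.996. The largest whole number is 12.

12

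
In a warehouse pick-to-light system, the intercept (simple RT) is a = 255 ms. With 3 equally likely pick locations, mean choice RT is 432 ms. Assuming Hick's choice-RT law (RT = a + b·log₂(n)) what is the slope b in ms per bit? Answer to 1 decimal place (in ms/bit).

b = (432 − 255) / log₂(3) = 177 / 1.5850 = 111.675 ms/bit.

111.7 ms/bit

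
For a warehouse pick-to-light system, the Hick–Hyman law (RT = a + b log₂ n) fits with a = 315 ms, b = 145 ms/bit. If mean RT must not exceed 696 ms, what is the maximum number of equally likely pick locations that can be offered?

Set 315 + 145·log₂ n ≤ 696 → log₂ n ≤ (696 − 315)/145 = 2.6276.
So n ≤ 2^2.6276 = 6.180; the largest integer n is 6.

6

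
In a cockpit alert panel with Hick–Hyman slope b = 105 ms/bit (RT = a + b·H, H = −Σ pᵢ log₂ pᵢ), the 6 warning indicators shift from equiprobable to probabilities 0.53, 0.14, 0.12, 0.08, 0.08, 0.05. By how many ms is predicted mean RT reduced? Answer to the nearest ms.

56 ms

Equiprobable entropy H₀ = log₂ 6 = 2.5850 bits.
Skewed entropy H = −Σ pᵢ log₂ pᵢ = 2.0487 bits.
ΔRT = b·(H₀ − H) = 105 × 0.5362 = 56.30 ms.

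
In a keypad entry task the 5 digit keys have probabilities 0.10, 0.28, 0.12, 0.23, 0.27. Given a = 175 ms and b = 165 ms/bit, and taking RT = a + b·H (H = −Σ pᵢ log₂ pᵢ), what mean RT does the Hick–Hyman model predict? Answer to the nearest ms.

Entropy contributions −pᵢ log₂ pᵢ: 0.3322, 0.5142, 0.3671, 0.4877, 0.5100; sum H = 2.2112 bits.
RT = a + bH = 175 + 165·2.2112 = 539.84 ms.

540 ms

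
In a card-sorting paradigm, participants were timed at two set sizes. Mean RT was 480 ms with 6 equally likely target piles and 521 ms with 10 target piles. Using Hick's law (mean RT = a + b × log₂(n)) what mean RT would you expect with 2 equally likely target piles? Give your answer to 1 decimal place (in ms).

391.8 ms

Solve the two-equation system in a and b:
  b = (521 − 480) / (log₂ 10 − log₂ 6) = 41 / (3.3219 − 2.5850) = 55.634 ms/bit
  a = 480 − 55.634 × 2.5850 = 336.189 ms
Then RT(2) = 336.189 + 55.634 × log₂ 2 = 336.189 + 55.634 × 1 ≈ 391.823 ms.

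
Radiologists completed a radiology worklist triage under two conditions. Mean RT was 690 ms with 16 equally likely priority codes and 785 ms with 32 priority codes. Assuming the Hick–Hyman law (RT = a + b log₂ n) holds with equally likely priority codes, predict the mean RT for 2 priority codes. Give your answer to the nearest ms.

405 ms

With log₂ n on the abscissa the relation is linear; from the two conditions:
  b = (785 − 690) / (log₂ 32 − log₂ 16) = 95 / (5 − 4) = 95 ms/bit
  a = 690 − 95 × 4 = 310 ms
Then RT(2) = 310 + 95 × log₂ 2 = 310 + 95 × 1 ≈ 405.000 ms.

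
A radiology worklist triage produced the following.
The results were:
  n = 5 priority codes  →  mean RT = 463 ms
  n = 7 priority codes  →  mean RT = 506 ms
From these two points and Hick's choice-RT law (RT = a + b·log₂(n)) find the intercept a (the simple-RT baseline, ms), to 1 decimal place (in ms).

257.3 ms

b = (RT₂ − RT₁)/(log₂ n₂ − log₂ n₁) = (506 − 463)/(2.8074 − 2.3219) = 88.582 ms/bit.
Intercept: a = 463 − 88.582·log₂(5) = 257.319 ms.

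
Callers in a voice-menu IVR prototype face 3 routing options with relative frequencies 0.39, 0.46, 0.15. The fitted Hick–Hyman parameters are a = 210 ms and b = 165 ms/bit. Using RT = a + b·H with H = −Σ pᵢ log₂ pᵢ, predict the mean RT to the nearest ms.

450 ms

H = 0.39·log₂(1/0.39) + 0.46·log₂(1/0.46) + 0.15·log₂(1/0.15) = 1.4557 bits.
RT = 210 + 165 × 1.4557 = 450.19 ms.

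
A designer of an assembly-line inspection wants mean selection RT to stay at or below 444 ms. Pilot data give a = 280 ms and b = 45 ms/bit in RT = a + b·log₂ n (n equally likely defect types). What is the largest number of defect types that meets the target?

12

Set 280 + 45·log₂ n ≤ 444 → log₂ n ≤ (444 − 280)/45 = 3.6444.
So n ≤ 2^3.6444 = 12.505; the largest integer n is 12.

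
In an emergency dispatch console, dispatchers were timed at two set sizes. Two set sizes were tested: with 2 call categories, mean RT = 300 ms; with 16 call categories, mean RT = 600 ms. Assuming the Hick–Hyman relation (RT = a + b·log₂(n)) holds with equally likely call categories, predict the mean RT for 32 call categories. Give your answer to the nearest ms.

700 ms

Solve the two-equation system in a and b:
  b = (600 − 300) / (log₂ 16 − log₂ 2) = 300 / (4 − 1) = 100 ms/bit
  a = 300 − 100 × 1 = 200 ms
Then RT(32) = 200 + 100 × log₂ 32 = 200 + 100 × 5 ≈ 700.000 ms.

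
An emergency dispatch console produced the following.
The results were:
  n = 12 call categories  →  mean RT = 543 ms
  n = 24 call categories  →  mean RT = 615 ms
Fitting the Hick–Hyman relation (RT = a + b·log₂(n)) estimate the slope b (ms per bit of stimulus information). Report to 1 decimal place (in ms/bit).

72.0 ms/bit

Slope: b = (615 − 543) / (log₂ 24 − log₂ 12) = 72/1.0000 = 72.000 ms/bit.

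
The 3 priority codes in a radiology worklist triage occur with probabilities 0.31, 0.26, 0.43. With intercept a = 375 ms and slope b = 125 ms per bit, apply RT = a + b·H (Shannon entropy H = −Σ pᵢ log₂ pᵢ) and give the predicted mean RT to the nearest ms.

H = 0.31·log₂(1/0.31) + 0.26·log₂(1/0.26) + 0.43·log₂(1/0.43) = 1.5526 bits.
RT = 375 + 125 × 1.5526 = 569.08 ms.

569 ms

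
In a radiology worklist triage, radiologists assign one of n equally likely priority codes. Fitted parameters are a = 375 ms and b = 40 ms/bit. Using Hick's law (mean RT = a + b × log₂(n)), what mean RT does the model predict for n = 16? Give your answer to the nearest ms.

535 ms

log₂(16) = 4 bits, so RT = 375 + 40 × 4 ≈ 535.000 ms.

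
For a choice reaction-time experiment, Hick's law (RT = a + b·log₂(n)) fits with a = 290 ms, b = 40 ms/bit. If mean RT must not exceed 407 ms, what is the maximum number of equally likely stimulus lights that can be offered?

7

Set 290 + 40·log₂ n ≤ 407 → log₂ n ≤ (407 − 290)/40 = 2.9250.
So n ≤ 2^2.9250 = 7.595; the largest integer n is 7.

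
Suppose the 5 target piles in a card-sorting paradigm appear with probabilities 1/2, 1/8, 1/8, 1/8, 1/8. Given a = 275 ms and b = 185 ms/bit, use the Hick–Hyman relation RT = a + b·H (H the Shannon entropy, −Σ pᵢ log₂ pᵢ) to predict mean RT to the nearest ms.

Each term −pᵢ log₂ pᵢ: 0.5·1 + 0.125·3 + 0.125·3 + 0.125·3 + 0.125·3; summed, H = 2.000 bits.
Mean RT = a + bH = 275 + 185·2.000 = 645.00 ms.

645 ms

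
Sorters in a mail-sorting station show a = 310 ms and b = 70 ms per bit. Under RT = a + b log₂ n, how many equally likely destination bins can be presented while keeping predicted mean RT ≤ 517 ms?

7

70·log₂ n ≤ 517 − 310 = 207, giving log₂ n ≤ 2.9571 and n ≤ 7.766. The largest whole number is 7.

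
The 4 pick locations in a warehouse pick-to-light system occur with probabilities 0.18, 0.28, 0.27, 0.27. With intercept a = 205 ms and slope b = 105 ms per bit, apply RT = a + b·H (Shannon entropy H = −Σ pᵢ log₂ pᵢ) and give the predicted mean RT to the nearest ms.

H = 0.18·log₂(1/0.18) + 0.28·log₂(1/0.28) + 0.27·log₂(1/0.27) + 0.27·log₂(1/0.27) = 1.9796 bits.
RT = 205 + 105 × 1.9796 = 412.85 ms.

413 ms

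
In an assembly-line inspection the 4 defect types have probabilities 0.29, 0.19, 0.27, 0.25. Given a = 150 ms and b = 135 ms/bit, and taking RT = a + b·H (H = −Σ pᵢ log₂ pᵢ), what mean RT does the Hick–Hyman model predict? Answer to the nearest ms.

418 ms

Entropy contributions −pᵢ log₂ pᵢ: 0.5179, 0.4552, 0.5100, 0.5000; sum H = 1.9832 bits.
RT = a + bH = 150 + 135·1.9832 = 417.73 ms.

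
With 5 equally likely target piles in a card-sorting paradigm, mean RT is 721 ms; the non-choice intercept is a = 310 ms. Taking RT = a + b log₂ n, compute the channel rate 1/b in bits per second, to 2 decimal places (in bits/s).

b = (721 − 310)/log₂ 5 = 411/2.3219 = 177.008 ms per bit = 0.17701 s/bit; the reciprocal is 5.649 bits/s.

5.65 bits/s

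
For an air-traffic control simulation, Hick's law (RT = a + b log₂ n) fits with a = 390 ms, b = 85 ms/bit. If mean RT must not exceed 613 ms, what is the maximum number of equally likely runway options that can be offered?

Set 390 + 85·log₂ n ≤ 613 → log₂ n ≤ (613 − 390)/85 = 2.6235.
So n ≤ 2^2.6235 = 6.163; the largest integer n is 6.

6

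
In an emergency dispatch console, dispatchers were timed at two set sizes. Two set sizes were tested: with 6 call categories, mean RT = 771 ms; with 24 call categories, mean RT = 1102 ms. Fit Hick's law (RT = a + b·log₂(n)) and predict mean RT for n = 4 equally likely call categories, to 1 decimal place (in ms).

674.2 ms

Fit slope and intercept:
  b = (1102 − 771) / (log₂ 24 − log₂ 6) = 331 / (4.5850 − 2.5850) = 165.500 ms/bit
  a = 771 − 165.500 × 2.5850 = 343.189 ms
Then RT(4) = 343.189 + 165.500 × log₂ 4 = 343.189 + 165.500 × 2 ≈ 674.189 ms.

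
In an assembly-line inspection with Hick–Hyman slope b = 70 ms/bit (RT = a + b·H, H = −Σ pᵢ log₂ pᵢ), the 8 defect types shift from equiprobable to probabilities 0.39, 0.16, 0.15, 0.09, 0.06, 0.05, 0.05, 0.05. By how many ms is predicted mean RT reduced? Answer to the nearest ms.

30 ms

The RT saving is b·ΔH. Equiprobable H₀ = log₂(8) = 3.0000 bits; with the given probabilities H = 2.5678 bits.
b·(H₀ − H) = 70 × (3.0000 − 2.5678) = 30.25 ms.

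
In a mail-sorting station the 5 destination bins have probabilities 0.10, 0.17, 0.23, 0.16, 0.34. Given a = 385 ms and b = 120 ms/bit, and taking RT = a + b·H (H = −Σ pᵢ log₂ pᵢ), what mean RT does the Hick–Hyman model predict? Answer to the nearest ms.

H = 0.10·log₂(1/0.10) + 0.17·log₂(1/0.17) + 0.23·log₂(1/0.23) + 0.16·log₂(1/0.16) + 0.34·log₂(1/0.34) = 2.2066 bits.
RT = 385 + 120 × 2.2066 = 649.80 ms.

650 ms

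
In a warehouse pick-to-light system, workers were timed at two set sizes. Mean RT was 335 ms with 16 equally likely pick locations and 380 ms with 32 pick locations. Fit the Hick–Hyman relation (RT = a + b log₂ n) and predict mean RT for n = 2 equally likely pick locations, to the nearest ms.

200 ms

Fit slope and intercept:
  b = (380 − 335) / (log₂ 32 − log₂ 16) = 45 / (5 − 4) = 45 ms/bit
  a = 335 − 45 × 4 = 155 ms
Then RT(2) = 155 + 45 × log₂ 2 = 155 + 45 × 1 ≈ 200.000 ms.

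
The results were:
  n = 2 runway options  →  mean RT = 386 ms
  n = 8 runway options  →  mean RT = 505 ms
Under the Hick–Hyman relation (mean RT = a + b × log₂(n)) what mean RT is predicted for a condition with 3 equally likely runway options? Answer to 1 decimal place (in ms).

Fit slope and intercept:
  b = (505 − 386) / (log₂ 8 − log₂ 2) = 119 / (3 − 1) = 59.500 ms/bit
  a = 386 − 59.500 × 1 = 326.500 ms
Then RT(3) = 326.500 + 59.500 × log₂ 3 = 326.500 + 59.500 × 1.5850 ≈ 420.805 ms.

420.8 ms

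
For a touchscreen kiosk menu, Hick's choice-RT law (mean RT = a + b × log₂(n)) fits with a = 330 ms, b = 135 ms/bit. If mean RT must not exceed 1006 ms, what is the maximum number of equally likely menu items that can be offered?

135·log₂ n ≤ 1006 − 330 = 676, giving log₂ n ≤ 5.0074 and n ≤ 32.165. The largest whole number is 32.

32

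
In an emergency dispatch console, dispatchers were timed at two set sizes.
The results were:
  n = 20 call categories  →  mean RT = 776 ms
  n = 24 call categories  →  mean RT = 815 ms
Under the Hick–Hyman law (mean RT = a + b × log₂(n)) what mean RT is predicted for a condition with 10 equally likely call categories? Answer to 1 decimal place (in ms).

Fit slope and intercept:
  b = (815 − 776) / (log₂ 24 − log₂ 20) = 39 / (4.5850 − 4.3219) = 148.270 ms/bit
  a = 776 − 148.270 × 4.3219 = 135.190 ms
Then RT(10) = 135.190 + 148.270 × log₂ 10 = 135.190 + 148.270 × 3.3219 ≈ 627.730 ms.

627.7 ms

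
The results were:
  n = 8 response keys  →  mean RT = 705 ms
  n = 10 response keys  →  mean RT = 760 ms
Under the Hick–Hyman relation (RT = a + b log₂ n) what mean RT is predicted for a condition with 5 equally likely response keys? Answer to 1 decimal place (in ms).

RT is linear in log₂ n, so two points fix the line:
  b = (760 − 705) / (log₂ 10 − log₂ 8) = 55 / (3.3219 − 3) = 170.846 ms/bit
  a = 705 − 170.846 × 3 = 192.463 ms
Then RT(5) = 192.463 + 170.846 × log₂ 5 = 192.463 + 170.846 × 2.3219 ≈ 589.154 ms.

589.2 ms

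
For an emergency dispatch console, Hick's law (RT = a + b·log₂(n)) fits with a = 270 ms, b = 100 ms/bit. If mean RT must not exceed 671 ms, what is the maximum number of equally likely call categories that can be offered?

16

Information budget: (671 − 270)/100 = 4.0100 bits, so n ≤ 2^4.0100 = 16.111 → at most 16.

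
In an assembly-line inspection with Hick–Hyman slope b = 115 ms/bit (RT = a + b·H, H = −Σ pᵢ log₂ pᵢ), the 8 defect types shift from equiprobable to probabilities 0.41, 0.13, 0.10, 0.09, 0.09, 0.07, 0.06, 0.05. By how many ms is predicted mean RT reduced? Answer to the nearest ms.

The RT saving is b·ΔH. Equiprobable H₀ = log₂(8) = 3.0000 bits; with the given probabilities H = 2.5957 bits.
b·(H₀ − H) = 115 × (3.0000 − 2.5957) = 46.49 ms.

46 ms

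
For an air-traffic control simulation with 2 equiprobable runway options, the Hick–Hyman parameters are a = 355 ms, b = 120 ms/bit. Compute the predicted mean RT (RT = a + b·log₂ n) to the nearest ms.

475 ms

log₂(2) = 1 bits, so RT = 355 + 120 × 1 ≈ 475.000 ms.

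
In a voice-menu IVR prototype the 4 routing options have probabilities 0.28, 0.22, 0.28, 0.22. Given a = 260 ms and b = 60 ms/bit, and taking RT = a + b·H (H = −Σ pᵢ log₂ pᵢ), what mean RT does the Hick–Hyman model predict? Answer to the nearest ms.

Entropy contributions −pᵢ log₂ pᵢ: 0.5142, 0.4806, 0.5142, 0.4806; sum H = 1.9896 bits.
RT = a + bH = 260 + 60·1.9896 = 379.38 ms.

379 ms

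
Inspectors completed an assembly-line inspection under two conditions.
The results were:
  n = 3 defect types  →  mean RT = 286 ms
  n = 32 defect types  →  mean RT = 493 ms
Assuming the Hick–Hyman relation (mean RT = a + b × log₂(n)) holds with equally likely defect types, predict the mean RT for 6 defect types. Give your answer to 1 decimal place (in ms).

346.6 ms

Fit slope and intercept:
  b = (493 − 286) / (log₂ 32 − log₂ 3) = 207 / (5 − 1.5850) = 60.614 ms/bit
  a = 286 − 60.614 × 1.5850 = 189.929 ms
Then RT(6) = 189.929 + 60.614 × log₂ 6 = 189.929 + 60.614 × 2.5850 ≈ 346.614 ms.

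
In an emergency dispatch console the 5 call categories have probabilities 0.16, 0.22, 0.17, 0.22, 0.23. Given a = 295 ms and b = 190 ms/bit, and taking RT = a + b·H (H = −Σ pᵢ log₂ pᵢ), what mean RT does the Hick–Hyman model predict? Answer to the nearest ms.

733 ms

Entropy contributions −pᵢ log₂ pᵢ: 0.4230, 0.4806, 0.4346, 0.4806, 0.4877; sum H = 2.3064 bits.
RT = a + bH = 295 + 190·2.3064 = 733.22 ms.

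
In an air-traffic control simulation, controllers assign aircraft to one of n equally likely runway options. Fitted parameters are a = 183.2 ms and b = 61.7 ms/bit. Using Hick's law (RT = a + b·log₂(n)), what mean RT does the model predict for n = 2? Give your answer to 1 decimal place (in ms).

244.9 ms

log₂(2) = 1 bits, so RT = 183.2 + 61.7 × 1 ≈ 244.900 ms.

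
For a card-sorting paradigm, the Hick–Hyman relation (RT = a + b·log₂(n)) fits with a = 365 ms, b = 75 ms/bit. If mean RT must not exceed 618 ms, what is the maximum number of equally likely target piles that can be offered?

75·log₂ n ≤ 618 − 365 = 253, giving log₂ n ≤ 3.3733 and n ≤ 10.363. The largest whole number is 10.

10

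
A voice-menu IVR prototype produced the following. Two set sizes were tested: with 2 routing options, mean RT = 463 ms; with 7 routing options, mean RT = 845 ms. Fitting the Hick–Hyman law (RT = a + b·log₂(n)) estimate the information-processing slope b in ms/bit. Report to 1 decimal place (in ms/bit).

211.4 ms/bit

The slope on a log₂ axis is (845 − 463) / (2.8074 − 1) = 211.359 ms/bit.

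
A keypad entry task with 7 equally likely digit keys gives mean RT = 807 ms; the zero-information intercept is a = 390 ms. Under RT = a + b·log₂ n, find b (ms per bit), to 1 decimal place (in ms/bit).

b = (807 − 390) / log₂(7) = 417 / 2.8074 = 148.538 ms/bit.

148.5 ms/bit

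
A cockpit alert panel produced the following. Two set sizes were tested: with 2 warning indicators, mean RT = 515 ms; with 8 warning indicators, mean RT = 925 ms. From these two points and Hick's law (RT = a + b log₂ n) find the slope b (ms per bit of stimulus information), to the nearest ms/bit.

205 ms/bit

b = (RT₂ − RT₁)/(log₂ n₂ − log₂ n₁) = (925 − 515)/(3 − 1) = 205 ms/bit.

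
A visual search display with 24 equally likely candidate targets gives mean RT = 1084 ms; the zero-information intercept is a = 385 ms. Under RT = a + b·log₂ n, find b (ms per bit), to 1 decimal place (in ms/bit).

log₂(24) = 4.5850 bits.
b = (RT − a)/log₂ n = (1084 − 385) / 4.5850 = 152.455 ms/bit.

152.5 ms/bit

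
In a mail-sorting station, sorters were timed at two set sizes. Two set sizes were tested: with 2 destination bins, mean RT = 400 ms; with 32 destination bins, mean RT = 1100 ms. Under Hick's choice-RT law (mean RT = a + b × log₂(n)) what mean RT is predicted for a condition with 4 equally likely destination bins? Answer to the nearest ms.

RT is linear in log₂ n, so two points fix the line:
  b = (1100 − 400) / (log₂ 32 − log₂ 2) = 700 / (5 − 1) = 175 ms/bit
  a = 400 − 175 × 1 = 225 ms
Then RT(4) = 225 + 175 × log₂ 4 = 225 + 175 × 2 ≈ 575.000 ms.

575 ms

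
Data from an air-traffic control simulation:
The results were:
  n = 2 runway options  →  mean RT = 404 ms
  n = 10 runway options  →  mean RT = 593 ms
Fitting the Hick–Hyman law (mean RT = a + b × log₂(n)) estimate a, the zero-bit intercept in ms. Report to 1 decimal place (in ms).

Slope: b = (593 − 404) / (log₂ 10 − log₂ 2) = 189/2.3219 = 81.398 ms/bit.
Intercept: a = 404 − 81.398·log₂(2) = 322.602 ms.

322.6 ms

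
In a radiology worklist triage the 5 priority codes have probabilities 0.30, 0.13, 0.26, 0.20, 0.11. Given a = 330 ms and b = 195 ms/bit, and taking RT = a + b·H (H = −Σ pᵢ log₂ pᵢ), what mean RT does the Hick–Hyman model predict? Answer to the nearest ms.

Entropy contributions −pᵢ log₂ pᵢ: 0.5211, 0.3826, 0.5053, 0.4644, 0.3503; sum H = 2.2237 bits.
RT = a + bH = 330 + 195·2.2237 = 763.62 ms.

764 ms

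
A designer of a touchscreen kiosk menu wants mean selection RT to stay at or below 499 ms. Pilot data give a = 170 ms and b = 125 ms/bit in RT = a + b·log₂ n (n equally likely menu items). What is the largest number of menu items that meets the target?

6

Information budget: (499 − 170)/125 = 2.6320 bits, so n ≤ 2^2.6320 = 6.199 → at most 6.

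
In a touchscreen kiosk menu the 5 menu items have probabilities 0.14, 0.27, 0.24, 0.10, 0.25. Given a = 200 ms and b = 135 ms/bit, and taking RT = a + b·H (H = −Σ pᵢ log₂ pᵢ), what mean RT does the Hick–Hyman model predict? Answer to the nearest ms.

Entropy contributions −pᵢ log₂ pᵢ: 0.3971, 0.5100, 0.4941, 0.3322, 0.5000; sum H = 2.2335 bits.
RT = a + bH = 200 + 135·2.2335 = 501.52 ms.

502 ms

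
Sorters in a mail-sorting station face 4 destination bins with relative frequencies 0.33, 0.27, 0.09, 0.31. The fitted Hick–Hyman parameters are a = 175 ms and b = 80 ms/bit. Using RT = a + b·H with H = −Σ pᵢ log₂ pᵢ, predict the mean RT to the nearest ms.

Entropy contributions −pᵢ log₂ pᵢ: 0.5278, 0.5100, 0.3127, 0.5238; sum H = 1.8743 bits.
RT = a + bH = 175 + 80·1.8743 = 324.94 ms.

325 ms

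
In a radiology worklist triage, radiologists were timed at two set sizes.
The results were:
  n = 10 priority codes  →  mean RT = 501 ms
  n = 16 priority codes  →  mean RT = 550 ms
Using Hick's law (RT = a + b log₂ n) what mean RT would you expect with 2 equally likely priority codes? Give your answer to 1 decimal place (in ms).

333.2 ms

With log₂ n on the abscissa the relation is linear; from the two conditions:
  b = (550 − 501) / (log₂ 16 − log₂ 10) = 49 / (4 − 3.3219) = 72.264 ms/bit
  a = 501 − 72.264 × 3.3219 = 260.945 ms
Then RT(2) = 260.945 + 72.264 × log₂ 2 = 260.945 + 72.264 × 1 ≈ 333.209 ms.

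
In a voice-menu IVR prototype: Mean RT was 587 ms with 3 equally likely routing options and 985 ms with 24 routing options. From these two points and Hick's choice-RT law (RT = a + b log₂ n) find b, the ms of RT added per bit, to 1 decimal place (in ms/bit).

b = (RT₂ − RT₁)/(log₂ n₂ − log₂ n₁) = (985 − 587)/(4.5850 − 1.5850) = 132.667 ms/bit.

132.7 ms/bit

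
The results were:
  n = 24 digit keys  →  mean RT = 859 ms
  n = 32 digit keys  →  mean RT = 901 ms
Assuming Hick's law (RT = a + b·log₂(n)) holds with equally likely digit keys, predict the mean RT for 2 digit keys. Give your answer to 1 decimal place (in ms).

Solve the two-equation system in a and b:
  b = (901 − 859) / (log₂ 32 − log₂ 24) = 42 / (5 − 4.5850) = 101.196 ms/bit
  a = 859 − 101.196 × 4.5850 = 395.022 ms
Then RT(2) = 395.022 + 101.196 × log₂ 2 = 395.022 + 101.196 × 1 ≈ 496.217 ms.

496.2 ms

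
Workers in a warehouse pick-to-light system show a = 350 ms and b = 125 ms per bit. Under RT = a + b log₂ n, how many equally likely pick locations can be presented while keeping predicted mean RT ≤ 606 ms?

Set 350 + 125·log₂ n ≤ 606 → log₂ n ≤ (606 − 350)/125 = 2.0480.
So n ≤ 2^2.0480 = 4.135; the largest integer n is 4.

4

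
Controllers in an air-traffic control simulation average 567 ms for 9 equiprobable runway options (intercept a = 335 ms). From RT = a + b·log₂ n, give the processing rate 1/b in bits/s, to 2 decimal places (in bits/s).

13.66 bits/s

Choice component = 567 − 335 = 232 ms over log₂(9) = 3.1699 bits.
b = 232 / 3.1699 = 73.188 ms/bit, so 1/b = 13.663 bits/s.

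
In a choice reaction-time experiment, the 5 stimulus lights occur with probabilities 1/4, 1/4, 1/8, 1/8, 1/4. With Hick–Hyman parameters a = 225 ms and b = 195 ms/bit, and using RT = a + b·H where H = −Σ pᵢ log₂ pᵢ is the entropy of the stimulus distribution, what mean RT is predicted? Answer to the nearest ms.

H = −Σ pᵢ log₂ pᵢ = 0.25·2 + 0.25·2 + 0.125·3 + 0.125·3 + 0.25·2 = 2.250 bits.
RT = 225 + 195 × 2.250 = 663.75 ms.

664 ms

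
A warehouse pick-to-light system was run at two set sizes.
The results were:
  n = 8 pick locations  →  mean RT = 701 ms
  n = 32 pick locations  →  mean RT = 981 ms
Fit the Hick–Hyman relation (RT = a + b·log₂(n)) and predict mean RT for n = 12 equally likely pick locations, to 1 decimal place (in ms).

782.9 ms

With log₂ n on the abscissa the relation is linear; from the two conditions:
  b = (981 − 701) / (log₂ 32 − log₂ 8) = 280 / (5 − 3) = 140.000 ms/bit
  a = 701 − 140.000 × 3 = 281.000 ms
Then RT(12) = 281.000 + 140.000 × log₂ 12 = 281.000 + 140.000 × 3.5850 ≈ 782.895 ms.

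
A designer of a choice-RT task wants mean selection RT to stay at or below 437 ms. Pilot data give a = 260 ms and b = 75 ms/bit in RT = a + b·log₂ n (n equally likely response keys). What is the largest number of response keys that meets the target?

5

75·log₂ n ≤ 437 − 260 = 177, giving log₂ n ≤ 2.3600 and n ≤ 5.134. The largest whole number is 5.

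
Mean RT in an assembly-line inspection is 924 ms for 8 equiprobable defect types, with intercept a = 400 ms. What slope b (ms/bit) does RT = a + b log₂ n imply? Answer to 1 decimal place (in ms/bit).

log₂(8) = 3 bits.
b = (RT − a)/log₂ n = (924 − 400) / 3 = 174.667 ms/bit.

174.7 ms/bit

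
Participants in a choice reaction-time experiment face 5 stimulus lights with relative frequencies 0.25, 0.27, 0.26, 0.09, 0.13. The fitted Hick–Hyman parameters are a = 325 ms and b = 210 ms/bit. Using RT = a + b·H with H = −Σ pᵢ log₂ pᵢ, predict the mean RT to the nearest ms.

789 ms

H = 0.25·log₂(1/0.25) + 0.27·log₂(1/0.27) + 0.26·log₂(1/0.26) + 0.09·log₂(1/0.09) + 0.13·log₂(1/0.13) = 2.2106 bits.
RT = 325 + 210 × 2.2106 = 789.23 ms.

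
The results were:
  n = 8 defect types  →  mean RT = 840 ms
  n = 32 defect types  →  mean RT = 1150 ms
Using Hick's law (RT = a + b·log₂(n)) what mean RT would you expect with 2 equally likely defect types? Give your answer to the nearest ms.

With log₂ n on the abscissa the relation is linear; from the two conditions:
  b = (1150 − 840) / (log₂ 32 − log₂ 8) = 310 / (5 − 3) = 155 ms/bit
  a = 840 − 155 × 3 = 375 ms
Then RT(2) = 375 + 155 × log₂ 2 = 375 + 155 × 1 ≈ 530.000 ms.

530 ms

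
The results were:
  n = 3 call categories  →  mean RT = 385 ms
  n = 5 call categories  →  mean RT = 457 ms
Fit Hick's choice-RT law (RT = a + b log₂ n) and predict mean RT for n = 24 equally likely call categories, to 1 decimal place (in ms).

678.1 ms

RT is linear in log₂ n, so two points fix the line:
  b = (457 − 385) / (log₂ 5 − log₂ 3) = 72 / (2.3219 − 1.5850) = 97.698 ms/bit
  a = 385 − 97.698 × 1.5850 = 230.152 ms
Then RT(24) = 230.152 + 97.698 × log₂ 24 = 230.152 + 97.698 × 4.5850 ≈ 678.094 ms.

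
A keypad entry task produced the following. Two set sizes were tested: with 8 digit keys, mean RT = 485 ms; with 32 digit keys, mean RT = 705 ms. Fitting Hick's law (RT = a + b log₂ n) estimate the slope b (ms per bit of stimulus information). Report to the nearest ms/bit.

110 ms/bit

b = (RT₂ − RT₁)/(log₂ n₂ − log₂ n₁) = (705 − 485)/(5 − 3) = 110 ms/bit.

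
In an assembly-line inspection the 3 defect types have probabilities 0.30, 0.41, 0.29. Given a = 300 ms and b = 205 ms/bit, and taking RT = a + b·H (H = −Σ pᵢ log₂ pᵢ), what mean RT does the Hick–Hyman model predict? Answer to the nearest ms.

621 ms

H = 0.30·log₂(1/0.30) + 0.41·log₂(1/0.41) + 0.29·log₂(1/0.29) = 1.5664 bits.
RT = 300 + 205 × 1.5664 = 621.11 ms.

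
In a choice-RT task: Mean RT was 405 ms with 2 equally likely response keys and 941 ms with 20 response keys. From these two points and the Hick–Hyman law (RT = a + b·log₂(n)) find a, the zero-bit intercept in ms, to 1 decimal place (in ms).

243.6 ms

The slope on a log₂ axis is (941 − 405) / (4.3219 − 1) = 161.352 ms/bit.
a = RT₁ − b·log₂ n₁ = 405 − 161.352 × 1 = 243.648 ms.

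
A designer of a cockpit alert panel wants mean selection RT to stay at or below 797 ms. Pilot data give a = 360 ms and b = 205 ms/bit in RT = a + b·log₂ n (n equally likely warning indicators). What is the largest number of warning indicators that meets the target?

4

Information budget: (797 − 360)/205 = 2.1317 bits, so n ≤ 2^2.1317 = 4.382 → at most 4.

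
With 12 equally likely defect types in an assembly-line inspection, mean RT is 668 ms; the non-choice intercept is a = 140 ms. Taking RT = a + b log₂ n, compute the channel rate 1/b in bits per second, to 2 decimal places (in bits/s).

Choice component = 668 − 140 = 528 ms over log₂(12) = 3.5850 bits.
b = 528 / 3.5850 = 147.282 ms/bit, so 1/b = 6.790 bits/s.

6.79 bits/s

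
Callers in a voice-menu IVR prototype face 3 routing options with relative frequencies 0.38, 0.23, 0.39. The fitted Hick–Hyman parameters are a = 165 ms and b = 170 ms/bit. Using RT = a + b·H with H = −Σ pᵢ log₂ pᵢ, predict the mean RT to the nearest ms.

428 ms

Entropy contributions −pᵢ log₂ pᵢ: 0.5305, 0.4877, 0.5298; sum H = 1.5479 bits.
RT = a + bH = 165 + 170·1.5479 = 428.15 ms.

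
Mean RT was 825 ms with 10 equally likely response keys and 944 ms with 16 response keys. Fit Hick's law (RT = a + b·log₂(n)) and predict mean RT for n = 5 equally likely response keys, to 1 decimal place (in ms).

649.5 ms

Solve the two-equation system in a and b:
  b = (944 − 825) / (log₂ 16 − log₂ 10) = 119 / (4 − 3.3219) = 175.498 ms/bit
  a = 825 − 175.498 × 3.3219 = 242.010 ms
Then RT(5) = 242.010 + 175.498 × log₂ 5 = 242.010 + 175.498 × 2.3219 ≈ 649.502 ms.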